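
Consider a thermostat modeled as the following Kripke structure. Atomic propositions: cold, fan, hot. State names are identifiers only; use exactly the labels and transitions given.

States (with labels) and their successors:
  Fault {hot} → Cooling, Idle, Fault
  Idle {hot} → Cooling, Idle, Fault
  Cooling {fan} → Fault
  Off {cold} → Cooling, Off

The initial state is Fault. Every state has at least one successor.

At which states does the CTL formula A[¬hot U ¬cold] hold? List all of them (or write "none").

{Fault, Idle, Cooling}

States satisfying ¬hot: {Cooling, Off}.
States satisfying ¬cold: {Fault, Idle, Cooling}.
States satisfying A[¬hot U ¬cold]: {Fault, Idle, Cooling}.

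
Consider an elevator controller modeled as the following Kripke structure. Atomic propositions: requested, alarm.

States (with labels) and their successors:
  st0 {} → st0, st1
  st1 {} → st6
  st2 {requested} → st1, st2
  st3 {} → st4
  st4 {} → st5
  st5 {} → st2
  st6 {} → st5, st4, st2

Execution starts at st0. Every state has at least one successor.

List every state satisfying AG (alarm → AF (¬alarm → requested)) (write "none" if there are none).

{st0, st1, st2, st3, st4, st5, st6}

States satisfying alarm → AF (¬alarm → requested): {st0, st1, st2, st3, st4, st5, st6}.
States satisfying AG (alarm → AF (¬alarm → requested)): {st0, st1, st2, st3, st4, st5, st6}.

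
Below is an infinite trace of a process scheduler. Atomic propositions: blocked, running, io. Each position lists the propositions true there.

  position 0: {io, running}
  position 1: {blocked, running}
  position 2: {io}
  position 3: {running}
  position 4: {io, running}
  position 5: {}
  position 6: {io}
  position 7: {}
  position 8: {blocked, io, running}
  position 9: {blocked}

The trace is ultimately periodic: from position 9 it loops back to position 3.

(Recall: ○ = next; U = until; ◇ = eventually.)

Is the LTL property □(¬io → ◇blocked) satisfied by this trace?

Holds

¬io → ◇blocked holds at every position 0..9, and those are all positions ever visited, so □(¬io → ◇blocked) holds.
Positions where ¬io holds: 1, 3, 5, 7, 9.
Check ◇blocked at each: 1→ok, 3→ok, 5→ok, 7→ok, 9→ok.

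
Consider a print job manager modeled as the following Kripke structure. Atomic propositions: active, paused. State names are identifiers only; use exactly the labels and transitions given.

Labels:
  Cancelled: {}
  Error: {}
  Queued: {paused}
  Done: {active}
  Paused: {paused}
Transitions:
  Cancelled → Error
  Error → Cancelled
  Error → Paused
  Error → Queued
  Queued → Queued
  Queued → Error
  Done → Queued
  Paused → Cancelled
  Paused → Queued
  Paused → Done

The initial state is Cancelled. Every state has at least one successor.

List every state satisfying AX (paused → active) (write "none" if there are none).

States satisfying paused → active: {Cancelled, Error, Done}.
States satisfying AX (paused → active): {Cancelled}.

{Cancelled}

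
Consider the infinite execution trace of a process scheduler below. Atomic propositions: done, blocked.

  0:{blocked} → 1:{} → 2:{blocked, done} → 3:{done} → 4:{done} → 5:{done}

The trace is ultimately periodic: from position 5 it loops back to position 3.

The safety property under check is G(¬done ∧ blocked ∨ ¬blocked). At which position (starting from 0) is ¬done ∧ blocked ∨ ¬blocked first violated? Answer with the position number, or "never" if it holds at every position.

Check ¬done ∧ blocked ∨ ¬blocked at each position in order: 0 ✓, 1 ✓.
At position 2 the labels are {blocked, done}, so ¬done ∧ blocked ∨ ¬blocked is false there. This is the first violation.

2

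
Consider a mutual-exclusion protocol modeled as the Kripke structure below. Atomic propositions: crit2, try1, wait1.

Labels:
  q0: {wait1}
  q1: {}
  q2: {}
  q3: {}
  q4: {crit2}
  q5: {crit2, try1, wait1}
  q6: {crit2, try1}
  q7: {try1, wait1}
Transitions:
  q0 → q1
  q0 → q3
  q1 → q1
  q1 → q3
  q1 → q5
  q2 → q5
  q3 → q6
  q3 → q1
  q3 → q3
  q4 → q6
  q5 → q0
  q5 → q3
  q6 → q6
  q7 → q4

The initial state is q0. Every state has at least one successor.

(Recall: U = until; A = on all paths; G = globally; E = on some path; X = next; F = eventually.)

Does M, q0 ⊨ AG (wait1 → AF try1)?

No

States satisfying wait1 → AF try1: {q1, q2, q3, q4, q5, q6, q7}.
States satisfying AG (wait1 → AF try1): {q4, q6, q7}.
q0 is reachable from q0 and violates wait1 → AF try1, so AG fails at q0.
q0 ∉ Sat(AG (wait1 → AF try1)).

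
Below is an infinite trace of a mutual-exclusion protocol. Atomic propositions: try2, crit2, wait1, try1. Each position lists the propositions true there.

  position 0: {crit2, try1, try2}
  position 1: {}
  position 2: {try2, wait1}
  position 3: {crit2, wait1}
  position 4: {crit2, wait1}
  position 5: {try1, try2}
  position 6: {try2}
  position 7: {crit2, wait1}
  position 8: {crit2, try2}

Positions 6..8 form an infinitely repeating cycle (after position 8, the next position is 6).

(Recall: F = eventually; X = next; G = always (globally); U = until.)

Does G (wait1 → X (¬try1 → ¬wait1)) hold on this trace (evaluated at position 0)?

No

wait1 → X (¬try1 → ¬wait1) must hold at every position from 0 onward. It fails at position 2, so G (wait1 → X (¬try1 → ¬wait1)) is false.
Positions where wait1 holds: 2, 3, 4, 7.
Check X (¬try1 → ¬wait1) at each: 2→fails, 3→fails, 4→ok, 7→ok.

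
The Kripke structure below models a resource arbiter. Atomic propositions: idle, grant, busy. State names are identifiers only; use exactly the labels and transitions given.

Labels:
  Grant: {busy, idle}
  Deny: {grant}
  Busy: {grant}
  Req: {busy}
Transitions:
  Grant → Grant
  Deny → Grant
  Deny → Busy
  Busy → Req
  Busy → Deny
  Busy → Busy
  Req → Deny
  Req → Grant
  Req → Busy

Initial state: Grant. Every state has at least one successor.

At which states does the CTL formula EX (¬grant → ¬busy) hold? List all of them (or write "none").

States satisfying ¬grant → ¬busy: {Deny, Busy}.
States satisfying EX (¬grant → ¬busy): {Deny, Busy, Req}.

{Deny, Busy, Req}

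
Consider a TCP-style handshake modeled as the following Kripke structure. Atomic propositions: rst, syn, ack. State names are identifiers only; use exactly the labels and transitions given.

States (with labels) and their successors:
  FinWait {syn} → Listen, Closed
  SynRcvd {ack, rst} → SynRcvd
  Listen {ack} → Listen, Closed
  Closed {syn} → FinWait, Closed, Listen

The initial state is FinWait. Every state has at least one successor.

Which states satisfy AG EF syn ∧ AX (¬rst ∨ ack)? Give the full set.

{FinWait, Listen, Closed}

States satisfying EF syn: {FinWait, Listen, Closed}.
States satisfying AG EF syn: {FinWait, Listen, Closed}.
States satisfying ¬rst ∨ ack: {FinWait, SynRcvd, Listen, Closed}.
States satisfying AX (¬rst ∨ ack): {FinWait, SynRcvd, Listen, Closed}.
States satisfying AG EF syn ∧ AX (¬rst ∨ ack): {FinWait, Listen, Closed}.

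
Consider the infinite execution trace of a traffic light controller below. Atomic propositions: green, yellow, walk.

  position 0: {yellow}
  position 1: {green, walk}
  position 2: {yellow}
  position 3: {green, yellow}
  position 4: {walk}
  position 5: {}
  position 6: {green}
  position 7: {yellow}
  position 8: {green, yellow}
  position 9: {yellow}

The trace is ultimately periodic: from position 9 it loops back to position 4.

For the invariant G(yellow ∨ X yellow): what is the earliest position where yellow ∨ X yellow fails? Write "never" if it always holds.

Check yellow ∨ X yellow at each position in order: 0 ✓, 1 ✓, 2 ✓, 3 ✓.
At position 4 the labels are {walk} and the next position 5 has {}, so yellow ∨ X yellow is false there. This is the first violation.

4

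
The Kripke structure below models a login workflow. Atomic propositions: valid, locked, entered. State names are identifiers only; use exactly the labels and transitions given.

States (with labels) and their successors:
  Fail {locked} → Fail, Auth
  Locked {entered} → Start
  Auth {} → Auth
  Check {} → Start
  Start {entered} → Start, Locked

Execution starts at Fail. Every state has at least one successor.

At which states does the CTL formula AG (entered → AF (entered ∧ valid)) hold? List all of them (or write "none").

States satisfying entered → AF (entered ∧ valid): {Fail, Auth, Check}.
States satisfying AG (entered → AF (entered ∧ valid)): {Fail, Auth}.

{Fail, Auth}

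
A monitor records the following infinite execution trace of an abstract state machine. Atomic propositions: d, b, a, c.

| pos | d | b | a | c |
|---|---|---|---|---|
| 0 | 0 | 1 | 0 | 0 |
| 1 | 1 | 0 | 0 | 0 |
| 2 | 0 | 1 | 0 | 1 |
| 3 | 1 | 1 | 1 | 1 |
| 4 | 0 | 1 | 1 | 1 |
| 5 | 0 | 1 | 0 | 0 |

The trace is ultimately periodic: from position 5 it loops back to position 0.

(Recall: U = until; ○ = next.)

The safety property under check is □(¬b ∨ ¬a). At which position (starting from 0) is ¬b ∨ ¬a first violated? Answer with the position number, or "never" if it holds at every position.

Check ¬b ∨ ¬a at each position in order: 0 ✓, 1 ✓, 2 ✓.
At position 3 the labels are {a, b, c, d}, so ¬b ∨ ¬a is false there. This is the first violation.

3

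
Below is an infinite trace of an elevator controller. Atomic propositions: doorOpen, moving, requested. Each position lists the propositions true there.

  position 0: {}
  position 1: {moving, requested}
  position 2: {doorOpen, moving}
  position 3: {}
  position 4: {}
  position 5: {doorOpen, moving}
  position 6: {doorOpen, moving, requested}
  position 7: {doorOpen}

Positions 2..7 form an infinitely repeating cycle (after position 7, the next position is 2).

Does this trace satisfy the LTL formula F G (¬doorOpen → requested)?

G (¬doorOpen → requested) is false at every position 0..7, so it never becomes true and F G (¬doorOpen → requested) fails.

No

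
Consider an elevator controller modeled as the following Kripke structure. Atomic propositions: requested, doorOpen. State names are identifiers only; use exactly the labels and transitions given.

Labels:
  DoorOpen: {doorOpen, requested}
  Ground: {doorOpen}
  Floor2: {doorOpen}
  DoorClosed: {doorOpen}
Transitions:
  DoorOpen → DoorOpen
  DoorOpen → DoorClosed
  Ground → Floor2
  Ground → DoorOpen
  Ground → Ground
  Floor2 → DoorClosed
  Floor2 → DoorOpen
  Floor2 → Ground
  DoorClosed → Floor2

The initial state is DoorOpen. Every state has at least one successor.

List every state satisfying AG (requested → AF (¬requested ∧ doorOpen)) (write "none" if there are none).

none

States satisfying requested → AF (¬requested ∧ doorOpen): {Ground, Floor2, DoorClosed}.
States satisfying AG (requested → AF (¬requested ∧ doorOpen)): ∅.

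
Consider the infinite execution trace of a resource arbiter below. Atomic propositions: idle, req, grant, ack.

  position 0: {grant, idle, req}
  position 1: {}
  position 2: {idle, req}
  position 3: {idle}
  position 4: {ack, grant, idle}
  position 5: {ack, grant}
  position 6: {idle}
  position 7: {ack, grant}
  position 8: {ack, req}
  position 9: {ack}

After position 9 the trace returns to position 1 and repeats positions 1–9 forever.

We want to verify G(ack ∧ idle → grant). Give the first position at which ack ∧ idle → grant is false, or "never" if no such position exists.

ack ∧ idle → grant holds at every position 0..9, and those are all the positions the trace ever visits, so the invariant G(ack ∧ idle → grant) is never violated.

never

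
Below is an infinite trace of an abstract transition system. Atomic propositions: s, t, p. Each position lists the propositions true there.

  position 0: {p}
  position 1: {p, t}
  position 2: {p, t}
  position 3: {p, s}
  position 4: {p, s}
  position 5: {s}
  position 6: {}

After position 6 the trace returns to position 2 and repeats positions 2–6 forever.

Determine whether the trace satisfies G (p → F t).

Yes

p → F t holds at every position 0..6, and those are all positions ever visited, so G (p → F t) holds.
Positions where p holds: 0, 1, 2, 3, 4.
Check F t at each: 0→ok, 1→ok, 2→ok, 3→ok, 4→ok.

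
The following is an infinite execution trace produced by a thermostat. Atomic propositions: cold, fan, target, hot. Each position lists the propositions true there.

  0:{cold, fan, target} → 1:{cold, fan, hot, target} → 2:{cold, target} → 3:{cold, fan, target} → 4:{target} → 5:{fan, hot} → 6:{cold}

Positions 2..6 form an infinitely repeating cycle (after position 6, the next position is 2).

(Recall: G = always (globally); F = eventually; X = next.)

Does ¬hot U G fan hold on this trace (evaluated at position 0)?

Does not hold

Walking from position 0: at position 1, G fan has not yet held and ¬hot fails, so ¬hot U G fan is false.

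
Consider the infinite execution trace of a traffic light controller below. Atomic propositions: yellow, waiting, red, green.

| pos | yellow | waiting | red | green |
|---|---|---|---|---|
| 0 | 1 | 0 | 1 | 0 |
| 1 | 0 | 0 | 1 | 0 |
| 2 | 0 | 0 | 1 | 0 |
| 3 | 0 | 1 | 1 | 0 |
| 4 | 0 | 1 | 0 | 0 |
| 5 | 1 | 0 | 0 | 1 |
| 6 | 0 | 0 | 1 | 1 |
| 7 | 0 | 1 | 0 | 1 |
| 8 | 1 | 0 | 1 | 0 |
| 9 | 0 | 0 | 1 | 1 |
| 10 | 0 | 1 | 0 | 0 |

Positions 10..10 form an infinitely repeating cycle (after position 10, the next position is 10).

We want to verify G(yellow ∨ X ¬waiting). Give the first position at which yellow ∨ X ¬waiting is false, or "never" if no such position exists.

2

Check yellow ∨ X ¬waiting at each position in order: 0 ✓, 1 ✓.
At position 2 the labels are {red} and the next position 3 has {red, waiting}, so yellow ∨ X ¬waiting is false there. This is the first violation.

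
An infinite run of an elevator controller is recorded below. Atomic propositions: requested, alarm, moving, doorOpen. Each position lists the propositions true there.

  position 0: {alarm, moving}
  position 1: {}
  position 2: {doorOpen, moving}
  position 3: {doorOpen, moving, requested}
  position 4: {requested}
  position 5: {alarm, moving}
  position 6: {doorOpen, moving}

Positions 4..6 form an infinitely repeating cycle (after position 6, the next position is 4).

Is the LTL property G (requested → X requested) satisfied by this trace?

Violated

requested → X requested must hold at every position from 0 onward. It fails at position 4, so G (requested → X requested) is false.
Positions where requested holds: 3, 4.
Check X requested at each: 3→ok, 4→fails.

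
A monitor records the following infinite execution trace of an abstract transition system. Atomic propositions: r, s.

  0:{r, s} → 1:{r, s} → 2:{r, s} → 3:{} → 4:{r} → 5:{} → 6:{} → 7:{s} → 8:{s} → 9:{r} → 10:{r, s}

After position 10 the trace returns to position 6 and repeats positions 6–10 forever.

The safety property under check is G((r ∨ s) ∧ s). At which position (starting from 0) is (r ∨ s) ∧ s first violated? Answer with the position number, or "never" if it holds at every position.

3

Check (r ∨ s) ∧ s at each position in order: 0 ✓, 1 ✓, 2 ✓.
At position 3 the labels are {}, so (r ∨ s) ∧ s is false there. This is the first violation.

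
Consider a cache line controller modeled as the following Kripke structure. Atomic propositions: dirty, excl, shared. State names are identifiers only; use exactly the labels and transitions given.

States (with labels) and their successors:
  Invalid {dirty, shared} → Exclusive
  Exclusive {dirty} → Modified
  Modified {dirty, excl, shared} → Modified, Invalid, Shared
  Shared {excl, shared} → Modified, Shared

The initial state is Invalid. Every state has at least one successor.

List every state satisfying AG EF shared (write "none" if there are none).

States satisfying EF shared: {Invalid, Exclusive, Modified, Shared}.
States satisfying AG EF shared: {Invalid, Exclusive, Modified, Shared}.

{Invalid, Exclusive, Modified, Shared}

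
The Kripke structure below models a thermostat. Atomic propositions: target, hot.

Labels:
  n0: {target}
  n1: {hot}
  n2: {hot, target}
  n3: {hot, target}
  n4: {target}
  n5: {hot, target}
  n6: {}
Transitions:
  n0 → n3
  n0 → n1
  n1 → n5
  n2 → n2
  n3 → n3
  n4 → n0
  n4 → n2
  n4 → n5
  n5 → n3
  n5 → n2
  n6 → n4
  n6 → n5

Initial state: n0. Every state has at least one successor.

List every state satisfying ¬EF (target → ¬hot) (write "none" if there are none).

{n2, n3, n5}

States satisfying target → ¬hot: {n0, n1, n4, n6}.
States satisfying EF (target → ¬hot): {n0, n1, n4, n6}.
States satisfying ¬EF (target → ¬hot): {n2, n3, n5}.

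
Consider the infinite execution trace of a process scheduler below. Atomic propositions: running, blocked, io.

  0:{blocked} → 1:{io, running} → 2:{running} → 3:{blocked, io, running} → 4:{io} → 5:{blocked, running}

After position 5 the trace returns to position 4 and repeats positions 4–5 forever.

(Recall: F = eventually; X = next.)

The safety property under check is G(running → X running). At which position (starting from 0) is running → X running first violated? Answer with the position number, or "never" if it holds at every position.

3

Check running → X running at each position in order: 0 ✓, 1 ✓, 2 ✓.
At position 3 the labels are {blocked, io, running} and the next position 4 has {io}, so running → X running is false there. This is the first violation.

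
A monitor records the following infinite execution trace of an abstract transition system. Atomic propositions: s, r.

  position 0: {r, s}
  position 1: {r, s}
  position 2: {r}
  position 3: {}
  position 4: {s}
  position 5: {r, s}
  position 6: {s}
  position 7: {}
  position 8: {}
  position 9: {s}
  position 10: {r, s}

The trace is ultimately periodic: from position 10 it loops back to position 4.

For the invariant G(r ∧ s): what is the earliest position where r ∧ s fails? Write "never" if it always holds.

Check r ∧ s at each position in order: 0 ✓, 1 ✓.
At position 2 the labels are {r}, so r ∧ s is false there. This is the first violation.

2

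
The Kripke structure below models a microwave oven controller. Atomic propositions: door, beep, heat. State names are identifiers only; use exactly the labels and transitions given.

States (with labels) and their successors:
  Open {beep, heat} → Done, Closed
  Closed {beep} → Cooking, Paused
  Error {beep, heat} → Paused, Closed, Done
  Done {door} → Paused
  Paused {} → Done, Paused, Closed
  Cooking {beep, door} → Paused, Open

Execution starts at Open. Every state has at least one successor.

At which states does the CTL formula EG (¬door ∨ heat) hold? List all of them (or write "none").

States satisfying ¬door ∨ heat: {Open, Closed, Error, Paused}.
States satisfying EG (¬door ∨ heat): {Open, Closed, Error, Paused}.

{Open, Closed, Error, Paused}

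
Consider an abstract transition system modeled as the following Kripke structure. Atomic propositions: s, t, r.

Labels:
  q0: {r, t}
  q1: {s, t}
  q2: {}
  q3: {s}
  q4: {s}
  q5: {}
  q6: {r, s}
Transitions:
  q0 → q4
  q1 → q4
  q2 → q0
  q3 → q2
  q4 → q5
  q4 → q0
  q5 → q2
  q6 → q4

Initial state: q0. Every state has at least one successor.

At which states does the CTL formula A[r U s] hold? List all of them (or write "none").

{q0, q1, q3, q4, q6}

States satisfying r: {q0, q6}.
States satisfying s: {q1, q3, q4, q6}.
States satisfying A[r U s]: {q0, q1, q3, q4, q6}.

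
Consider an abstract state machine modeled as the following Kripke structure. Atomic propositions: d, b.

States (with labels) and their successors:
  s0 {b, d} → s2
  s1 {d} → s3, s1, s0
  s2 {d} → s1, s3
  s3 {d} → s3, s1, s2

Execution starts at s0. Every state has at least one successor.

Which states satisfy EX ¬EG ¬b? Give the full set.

{s1}

States satisfying ¬EG ¬b: {s0}.
States satisfying EX ¬EG ¬b: {s1}.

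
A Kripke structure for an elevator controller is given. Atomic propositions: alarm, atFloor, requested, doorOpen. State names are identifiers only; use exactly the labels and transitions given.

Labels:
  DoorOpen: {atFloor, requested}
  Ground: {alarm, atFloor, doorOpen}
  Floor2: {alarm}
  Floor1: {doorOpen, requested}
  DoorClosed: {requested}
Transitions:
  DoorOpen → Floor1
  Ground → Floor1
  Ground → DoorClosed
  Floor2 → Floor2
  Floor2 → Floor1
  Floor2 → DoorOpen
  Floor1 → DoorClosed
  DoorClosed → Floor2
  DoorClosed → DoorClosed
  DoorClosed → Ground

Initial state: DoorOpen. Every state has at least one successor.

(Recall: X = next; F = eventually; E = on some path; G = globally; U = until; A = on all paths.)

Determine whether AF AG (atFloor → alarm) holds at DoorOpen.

Violated

States satisfying AG (atFloor → alarm): ∅.
States satisfying AF AG (atFloor → alarm): ∅.
There is a path from DoorOpen along which AG (atFloor → alarm) never holds.
DoorOpen ∉ Sat(AF AG (atFloor → alarm)).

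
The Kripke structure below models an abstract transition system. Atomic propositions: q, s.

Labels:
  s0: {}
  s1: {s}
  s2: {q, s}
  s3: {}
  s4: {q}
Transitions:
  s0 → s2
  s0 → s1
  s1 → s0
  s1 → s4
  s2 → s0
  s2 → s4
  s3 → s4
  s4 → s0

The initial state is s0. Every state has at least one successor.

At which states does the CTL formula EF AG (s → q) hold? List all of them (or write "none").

States satisfying AG (s → q): ∅.
States satisfying EF AG (s → q): ∅.

none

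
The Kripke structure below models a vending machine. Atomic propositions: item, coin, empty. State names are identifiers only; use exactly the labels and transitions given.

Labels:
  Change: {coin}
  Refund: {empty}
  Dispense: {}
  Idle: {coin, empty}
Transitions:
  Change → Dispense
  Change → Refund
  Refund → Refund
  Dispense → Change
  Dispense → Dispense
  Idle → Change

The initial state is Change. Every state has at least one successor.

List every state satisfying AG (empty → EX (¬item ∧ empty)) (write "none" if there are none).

States satisfying empty → EX (¬item ∧ empty): {Change, Refund, Dispense}.
States satisfying AG (empty → EX (¬item ∧ empty)): {Change, Refund, Dispense}.

{Change, Refund, Dispense}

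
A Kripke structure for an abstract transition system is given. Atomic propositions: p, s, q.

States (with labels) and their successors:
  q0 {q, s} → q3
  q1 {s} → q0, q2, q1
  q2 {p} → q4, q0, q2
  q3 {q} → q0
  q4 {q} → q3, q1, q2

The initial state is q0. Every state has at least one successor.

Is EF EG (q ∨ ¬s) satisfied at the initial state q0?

States satisfying EG (q ∨ ¬s): {q0, q2, q3, q4}.
States satisfying EF EG (q ∨ ¬s): {q0, q1, q2, q3, q4}.
Some path from q0 reaches a state where EG (q ∨ ¬s) holds.
q0 ∈ Sat(EF EG (q ∨ ¬s)).

Yes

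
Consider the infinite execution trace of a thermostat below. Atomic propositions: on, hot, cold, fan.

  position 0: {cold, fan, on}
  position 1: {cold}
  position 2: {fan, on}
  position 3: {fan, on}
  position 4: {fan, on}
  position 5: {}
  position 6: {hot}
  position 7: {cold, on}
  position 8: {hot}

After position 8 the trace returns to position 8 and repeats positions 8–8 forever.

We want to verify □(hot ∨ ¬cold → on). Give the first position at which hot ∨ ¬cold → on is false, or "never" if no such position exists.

5

Check hot ∨ ¬cold → on at each position in order: 0 ✓, 1 ✓, 2 ✓, 3 ✓, 4 ✓.
At position 5 the labels are {}, so hot ∨ ¬cold → on is false there. This is the first violation.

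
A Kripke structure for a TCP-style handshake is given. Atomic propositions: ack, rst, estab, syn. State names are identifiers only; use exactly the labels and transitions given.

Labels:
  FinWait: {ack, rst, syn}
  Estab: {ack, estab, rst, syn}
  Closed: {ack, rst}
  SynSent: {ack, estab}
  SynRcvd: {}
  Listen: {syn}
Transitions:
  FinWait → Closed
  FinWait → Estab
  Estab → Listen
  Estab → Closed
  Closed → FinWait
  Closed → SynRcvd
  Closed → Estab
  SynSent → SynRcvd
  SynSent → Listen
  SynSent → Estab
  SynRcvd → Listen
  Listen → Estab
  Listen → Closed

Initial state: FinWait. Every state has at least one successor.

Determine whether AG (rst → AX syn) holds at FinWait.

Violated

States satisfying rst → AX syn: {SynSent, SynRcvd, Listen}.
States satisfying AG (rst → AX syn): ∅.
Closed is reachable from FinWait and violates rst → AX syn, so AG fails at FinWait.
FinWait ∉ Sat(AG (rst → AX syn)).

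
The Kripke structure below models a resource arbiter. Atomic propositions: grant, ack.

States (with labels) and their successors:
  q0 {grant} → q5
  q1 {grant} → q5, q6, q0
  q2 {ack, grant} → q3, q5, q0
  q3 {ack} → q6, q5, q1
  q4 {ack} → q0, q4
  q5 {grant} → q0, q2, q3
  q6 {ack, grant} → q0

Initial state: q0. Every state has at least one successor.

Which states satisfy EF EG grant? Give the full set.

States satisfying EG grant: {q0, q1, q2, q5, q6}.
States satisfying EF EG grant: {q0, q1, q2, q3, q4, q5, q6}.

{q0, q1, q2, q3, q4, q5, q6}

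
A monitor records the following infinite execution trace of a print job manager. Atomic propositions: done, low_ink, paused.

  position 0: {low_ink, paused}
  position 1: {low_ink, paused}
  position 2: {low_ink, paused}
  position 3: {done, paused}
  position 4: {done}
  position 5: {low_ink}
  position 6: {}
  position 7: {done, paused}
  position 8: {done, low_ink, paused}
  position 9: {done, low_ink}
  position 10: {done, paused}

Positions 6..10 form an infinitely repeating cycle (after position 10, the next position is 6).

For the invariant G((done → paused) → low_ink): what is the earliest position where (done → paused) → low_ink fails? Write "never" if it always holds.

3

Check (done → paused) → low_ink at each position in order: 0 ✓, 1 ✓, 2 ✓.
At position 3 the labels are {done, paused}, so (done → paused) → low_ink is false there. This is the first violation.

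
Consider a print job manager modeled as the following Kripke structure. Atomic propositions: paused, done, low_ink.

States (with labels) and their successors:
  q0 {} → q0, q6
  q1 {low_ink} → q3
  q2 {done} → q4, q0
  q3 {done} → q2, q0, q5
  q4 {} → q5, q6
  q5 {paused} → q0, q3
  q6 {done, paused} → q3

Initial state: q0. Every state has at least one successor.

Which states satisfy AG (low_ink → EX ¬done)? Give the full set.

{q0, q2, q3, q4, q5, q6}

States satisfying low_ink → EX ¬done: {q0, q2, q3, q4, q5, q6}.
States satisfying AG (low_ink → EX ¬done): {q0, q2, q3, q4, q5, q6}.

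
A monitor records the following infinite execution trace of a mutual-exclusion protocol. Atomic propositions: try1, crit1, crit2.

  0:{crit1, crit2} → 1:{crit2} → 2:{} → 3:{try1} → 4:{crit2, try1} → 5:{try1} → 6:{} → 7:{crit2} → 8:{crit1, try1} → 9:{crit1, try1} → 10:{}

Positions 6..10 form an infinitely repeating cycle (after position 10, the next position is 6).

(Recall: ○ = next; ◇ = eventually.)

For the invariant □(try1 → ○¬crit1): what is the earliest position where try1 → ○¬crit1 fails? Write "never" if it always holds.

Check try1 → ○¬crit1 at each position in order: 0 ✓, 1 ✓, 2 ✓, 3 ✓, 4 ✓, 5 ✓, 6 ✓, 7 ✓.
At position 8 the labels are {crit1, try1} and the next position 9 has {crit1, try1}, so try1 → ○¬crit1 is false there. This is the first violation.

8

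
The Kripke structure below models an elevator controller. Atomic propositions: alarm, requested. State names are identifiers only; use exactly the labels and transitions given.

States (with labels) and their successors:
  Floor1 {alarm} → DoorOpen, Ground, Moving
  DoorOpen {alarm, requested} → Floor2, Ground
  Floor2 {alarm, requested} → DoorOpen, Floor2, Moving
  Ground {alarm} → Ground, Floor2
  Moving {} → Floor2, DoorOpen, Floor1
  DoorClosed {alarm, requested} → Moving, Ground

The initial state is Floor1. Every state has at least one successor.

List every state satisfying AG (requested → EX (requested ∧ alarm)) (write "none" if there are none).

{Floor1, DoorOpen, Floor2, Ground, Moving}

States satisfying requested → EX (requested ∧ alarm): {Floor1, DoorOpen, Floor2, Ground, Moving}.
States satisfying AG (requested → EX (requested ∧ alarm)): {Floor1, DoorOpen, Floor2, Ground, Moving}.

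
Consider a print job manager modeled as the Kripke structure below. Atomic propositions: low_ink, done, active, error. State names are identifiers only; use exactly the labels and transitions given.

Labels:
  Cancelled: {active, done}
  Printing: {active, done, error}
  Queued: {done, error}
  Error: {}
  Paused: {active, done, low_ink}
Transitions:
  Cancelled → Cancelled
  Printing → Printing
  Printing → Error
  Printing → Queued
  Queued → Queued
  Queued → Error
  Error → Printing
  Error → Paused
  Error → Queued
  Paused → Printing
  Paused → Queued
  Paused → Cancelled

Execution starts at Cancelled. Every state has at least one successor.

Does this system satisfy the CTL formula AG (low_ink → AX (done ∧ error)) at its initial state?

Holds

States satisfying low_ink → AX (done ∧ error): {Cancelled, Printing, Queued, Error}.
States satisfying AG (low_ink → AX (done ∧ error)): {Cancelled}.
Every state reachable from Cancelled satisfies low_ink → AX (done ∧ error).
Cancelled ∈ Sat(AG (low_ink → AX (done ∧ error))).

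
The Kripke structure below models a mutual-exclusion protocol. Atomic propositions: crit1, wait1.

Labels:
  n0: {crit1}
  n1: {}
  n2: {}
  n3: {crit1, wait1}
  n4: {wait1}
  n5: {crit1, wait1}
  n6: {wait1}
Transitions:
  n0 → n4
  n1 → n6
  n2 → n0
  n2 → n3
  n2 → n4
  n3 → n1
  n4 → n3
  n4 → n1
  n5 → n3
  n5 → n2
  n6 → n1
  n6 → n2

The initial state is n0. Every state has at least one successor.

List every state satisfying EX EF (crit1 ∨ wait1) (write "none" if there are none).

{n0, n1, n2, n3, n4, n5, n6}

States satisfying EF (crit1 ∨ wait1): {n0, n1, n2, n3, n4, n5, n6}.
States satisfying EX EF (crit1 ∨ wait1): {n0, n1, n2, n3, n4, n5, n6}.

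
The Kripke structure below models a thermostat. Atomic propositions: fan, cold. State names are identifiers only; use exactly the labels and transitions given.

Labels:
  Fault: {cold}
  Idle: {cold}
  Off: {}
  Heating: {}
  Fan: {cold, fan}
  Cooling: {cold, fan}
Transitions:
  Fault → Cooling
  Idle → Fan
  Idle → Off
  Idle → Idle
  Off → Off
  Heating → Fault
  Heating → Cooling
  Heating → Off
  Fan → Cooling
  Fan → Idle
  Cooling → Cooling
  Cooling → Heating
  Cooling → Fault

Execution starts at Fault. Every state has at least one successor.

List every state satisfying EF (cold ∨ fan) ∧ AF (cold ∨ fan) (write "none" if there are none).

States satisfying cold ∨ fan: {Fault, Idle, Fan, Cooling}.
States satisfying EF (cold ∨ fan): {Fault, Idle, Heating, Fan, Cooling}.
States satisfying AF (cold ∨ fan): {Fault, Idle, Fan, Cooling}.
States satisfying EF (cold ∨ fan) ∧ AF (cold ∨ fan): {Fault, Idle, Fan, Cooling}.

{Fault, Idle, Fan, Cooling}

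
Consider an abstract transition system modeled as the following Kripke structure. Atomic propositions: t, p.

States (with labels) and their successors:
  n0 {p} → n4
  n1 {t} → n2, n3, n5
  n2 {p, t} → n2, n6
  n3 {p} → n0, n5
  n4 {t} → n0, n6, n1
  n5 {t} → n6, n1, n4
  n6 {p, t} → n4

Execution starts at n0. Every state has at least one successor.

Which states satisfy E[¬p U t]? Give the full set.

States satisfying ¬p: {n1, n4, n5}.
States satisfying t: {n1, n2, n4, n5, n6}.
States satisfying E[¬p U t]: {n1, n2, n4, n5, n6}.

{n1, n2, n4, n5, n6}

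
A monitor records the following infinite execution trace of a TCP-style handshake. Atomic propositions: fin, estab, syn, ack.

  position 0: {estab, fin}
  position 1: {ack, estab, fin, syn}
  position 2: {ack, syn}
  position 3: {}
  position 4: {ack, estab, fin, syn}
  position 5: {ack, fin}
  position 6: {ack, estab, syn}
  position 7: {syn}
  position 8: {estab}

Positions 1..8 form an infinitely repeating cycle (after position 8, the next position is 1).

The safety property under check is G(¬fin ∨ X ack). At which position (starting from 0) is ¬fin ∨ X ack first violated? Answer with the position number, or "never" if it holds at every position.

¬fin ∨ X ack holds at every position 0..8, and those are all the positions the trace ever visits, so the invariant G(¬fin ∨ X ack) is never violated.

never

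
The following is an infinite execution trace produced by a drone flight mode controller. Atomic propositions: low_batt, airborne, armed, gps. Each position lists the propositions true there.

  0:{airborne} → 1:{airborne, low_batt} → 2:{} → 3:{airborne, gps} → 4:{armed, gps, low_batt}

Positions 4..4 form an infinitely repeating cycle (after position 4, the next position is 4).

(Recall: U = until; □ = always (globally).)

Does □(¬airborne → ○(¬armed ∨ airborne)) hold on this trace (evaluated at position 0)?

¬airborne → ○(¬armed ∨ airborne) must hold at every position from 0 onward. It fails at position 4, so □(¬airborne → ○(¬armed ∨ airborne)) is false.
Positions where ¬airborne holds: 2, 4.
Check ○(¬armed ∨ airborne) at each: 2→ok, 4→fails.

Does not hold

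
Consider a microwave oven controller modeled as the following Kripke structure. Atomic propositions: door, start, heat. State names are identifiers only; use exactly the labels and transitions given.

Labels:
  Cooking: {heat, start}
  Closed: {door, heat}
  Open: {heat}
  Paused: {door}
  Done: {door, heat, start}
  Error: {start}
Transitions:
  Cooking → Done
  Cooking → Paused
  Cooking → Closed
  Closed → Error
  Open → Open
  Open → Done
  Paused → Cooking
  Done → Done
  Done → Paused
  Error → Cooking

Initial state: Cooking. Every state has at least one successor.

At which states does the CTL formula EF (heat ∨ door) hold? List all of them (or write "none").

{Cooking, Closed, Open, Paused, Done, Error}

States satisfying heat ∨ door: {Cooking, Closed, Open, Paused, Done}.
States satisfying EF (heat ∨ door): {Cooking, Closed, Open, Paused, Done, Error}.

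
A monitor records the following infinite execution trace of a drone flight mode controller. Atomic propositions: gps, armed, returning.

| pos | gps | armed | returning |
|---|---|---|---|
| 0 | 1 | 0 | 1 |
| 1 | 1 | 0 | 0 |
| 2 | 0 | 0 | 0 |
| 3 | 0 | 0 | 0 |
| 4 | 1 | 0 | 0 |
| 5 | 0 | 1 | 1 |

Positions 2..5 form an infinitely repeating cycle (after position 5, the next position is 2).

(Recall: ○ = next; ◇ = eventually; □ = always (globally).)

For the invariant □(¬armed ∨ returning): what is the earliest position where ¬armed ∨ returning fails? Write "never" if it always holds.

never

¬armed ∨ returning holds at every position 0..5, and those are all the positions the trace ever visits, so the invariant □(¬armed ∨ returning) is never violated.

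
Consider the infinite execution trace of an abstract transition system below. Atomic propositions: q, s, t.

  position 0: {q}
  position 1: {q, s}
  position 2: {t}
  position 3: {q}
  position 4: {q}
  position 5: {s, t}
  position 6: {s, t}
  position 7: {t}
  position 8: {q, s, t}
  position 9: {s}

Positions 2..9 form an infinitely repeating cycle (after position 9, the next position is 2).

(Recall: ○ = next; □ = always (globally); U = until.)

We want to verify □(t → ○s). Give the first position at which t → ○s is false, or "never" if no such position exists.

2

Check t → ○s at each position in order: 0 ✓, 1 ✓.
At position 2 the labels are {t} and the next position 3 has {q}, so t → ○s is false there. This is the first violation.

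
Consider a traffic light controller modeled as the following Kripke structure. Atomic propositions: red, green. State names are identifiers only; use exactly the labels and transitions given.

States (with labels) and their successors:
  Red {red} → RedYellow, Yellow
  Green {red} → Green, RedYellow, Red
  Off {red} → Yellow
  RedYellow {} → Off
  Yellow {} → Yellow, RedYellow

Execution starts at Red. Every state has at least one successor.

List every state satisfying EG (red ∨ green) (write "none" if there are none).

{Green}

States satisfying red ∨ green: {Red, Green, Off}.
States satisfying EG (red ∨ green): {Green}.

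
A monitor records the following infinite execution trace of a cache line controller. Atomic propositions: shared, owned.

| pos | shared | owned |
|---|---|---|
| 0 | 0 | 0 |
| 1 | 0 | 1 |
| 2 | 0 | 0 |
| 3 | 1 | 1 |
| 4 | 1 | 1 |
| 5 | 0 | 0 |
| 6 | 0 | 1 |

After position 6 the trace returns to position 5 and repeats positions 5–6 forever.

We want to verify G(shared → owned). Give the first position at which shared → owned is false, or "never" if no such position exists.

never

shared → owned holds at every position 0..6, and those are all the positions the trace ever visits, so the invariant G(shared → owned) is never violated.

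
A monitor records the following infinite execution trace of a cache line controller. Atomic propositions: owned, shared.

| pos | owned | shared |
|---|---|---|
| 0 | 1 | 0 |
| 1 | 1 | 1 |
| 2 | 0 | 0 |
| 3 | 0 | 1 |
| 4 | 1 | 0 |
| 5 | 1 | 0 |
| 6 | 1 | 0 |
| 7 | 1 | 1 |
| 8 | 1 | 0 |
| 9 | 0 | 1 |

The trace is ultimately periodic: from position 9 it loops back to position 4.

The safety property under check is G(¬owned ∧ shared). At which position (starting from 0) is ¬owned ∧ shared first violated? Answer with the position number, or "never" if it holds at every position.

At position 0 the labels are {owned}, so ¬owned ∧ shared is false there. This is the first violation.

0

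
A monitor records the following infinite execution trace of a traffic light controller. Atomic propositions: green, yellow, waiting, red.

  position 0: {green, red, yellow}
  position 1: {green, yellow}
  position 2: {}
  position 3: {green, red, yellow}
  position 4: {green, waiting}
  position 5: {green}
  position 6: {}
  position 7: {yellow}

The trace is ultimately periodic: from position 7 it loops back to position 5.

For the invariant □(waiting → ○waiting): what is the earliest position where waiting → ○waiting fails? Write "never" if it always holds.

4

Check waiting → ○waiting at each position in order: 0 ✓, 1 ✓, 2 ✓, 3 ✓.
At position 4 the labels are {green, waiting} and the next position 5 has {green}, so waiting → ○waiting is false there. This is the first violation.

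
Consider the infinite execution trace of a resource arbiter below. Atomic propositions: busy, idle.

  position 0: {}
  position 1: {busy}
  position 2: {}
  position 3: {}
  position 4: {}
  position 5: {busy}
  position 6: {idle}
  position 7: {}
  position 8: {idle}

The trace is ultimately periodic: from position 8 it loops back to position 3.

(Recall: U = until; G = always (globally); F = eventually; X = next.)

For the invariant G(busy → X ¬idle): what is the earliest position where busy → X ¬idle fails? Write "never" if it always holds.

5

Check busy → X ¬idle at each position in order: 0 ✓, 1 ✓, 2 ✓, 3 ✓, 4 ✓.
At position 5 the labels are {busy} and the next position 6 has {idle}, so busy → X ¬idle is false there. This is the first violation.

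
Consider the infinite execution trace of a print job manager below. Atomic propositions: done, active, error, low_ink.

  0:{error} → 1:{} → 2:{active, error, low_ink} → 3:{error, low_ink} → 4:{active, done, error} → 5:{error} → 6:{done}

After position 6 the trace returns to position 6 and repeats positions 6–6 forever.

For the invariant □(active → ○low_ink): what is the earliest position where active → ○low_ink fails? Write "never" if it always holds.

Check active → ○low_ink at each position in order: 0 ✓, 1 ✓, 2 ✓, 3 ✓.
At position 4 the labels are {active, done, error} and the next position 5 has {error}, so active → ○low_ink is false there. This is the first violation.

4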